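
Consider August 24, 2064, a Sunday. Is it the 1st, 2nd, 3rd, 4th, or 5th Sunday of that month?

Day 24 falls in week ⌈24/7⌉ of the month.
Days 1–7 hold the 1st Sunday, 8–14 the 2nd, 15–21 the 3rd, 22–28 the 4th, 29–31 the 5th.
24 is in the range for the 4th.

4th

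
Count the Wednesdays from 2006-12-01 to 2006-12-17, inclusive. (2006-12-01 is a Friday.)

2

2006-12-01 is a Friday; the first Wednesday on or after it is 2006-12-06 (5 days later).
From 2006-12-06 to 2006-12-17 is 17 − 6 = 11 days.
11 ÷ 7 = 1 full weeks with remainder 4, so 1 more Wednesdays after the first → 2.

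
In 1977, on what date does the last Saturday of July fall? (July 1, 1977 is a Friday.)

July 1977 begins on a Friday, so the first Saturday is July 2 (1 day later).
July 1977 has 31 days. Adding weeks: 2, 9, 16, 23, 30 — the last one ≤ 31 is the 30th.

1977-07-30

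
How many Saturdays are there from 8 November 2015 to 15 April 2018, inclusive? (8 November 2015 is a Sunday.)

8 November 2015 is a Sunday; the first Saturday on or after it is 14 November 2015 (6 days later).
From 14 November 2015 to 15 April 2018: 47 + 366 + 365 + 105 = 883 days (rest of 2015, 2016, 2017, to 15 April 2018 in 2018).
883 ÷ 7 = 126 full weeks with remainder 1, so 126 more Saturdays after the first → 127.

127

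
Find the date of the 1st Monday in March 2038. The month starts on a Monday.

2038-03-01

March 2038 begins on a Monday, so the first Monday is March 1.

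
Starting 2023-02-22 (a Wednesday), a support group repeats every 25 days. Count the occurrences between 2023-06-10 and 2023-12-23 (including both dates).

8

Occurrences land 25·i days after 2023-02-22 for i = 0, 1, 2, …
2023-06-10 is 108 days after the start; 108 ÷ 25 = 4 remainder 8; since the remainder is 8, round up to i = 5. First occurrence in the window: #6 on 2023-06-27 (5×25 = 125 days in).
2023-12-23 is 304 days after the start; 304 ÷ 25 = 12 remainder 4. Last occurrence in the window: #13 on 2023-12-19.
Occurrences #6 through #13: 8 in total.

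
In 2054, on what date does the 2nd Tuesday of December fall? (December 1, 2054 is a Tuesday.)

2054-12-08

December 2054 begins on a Tuesday, so the first Tuesday is December 1.
The 2nd Tuesday is 1 weeks later: 1 + 7 = 8.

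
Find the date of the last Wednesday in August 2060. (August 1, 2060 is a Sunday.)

25 August 2060

August 2060 begins on a Sunday, so the first Wednesday is August 4 (3 days later).
August 2060 has 31 days. Adding weeks: 4, 11, 18, 25 — the last one ≤ 31 is the 25th.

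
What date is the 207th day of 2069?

Jan has 31 days (207 − 31 = 176 remain).
Feb has 28 days (176 − 28 = 148 remain).
Mar has 31 days (148 − 31 = 117 remain).
Apr has 30 days (117 − 30 = 87 remain).
May has 31 days (87 − 31 = 56 remain).
Jun has 30 days (56 − 30 = 26 remain).
26 into Jul → Jul 26.

Jul 26, 2069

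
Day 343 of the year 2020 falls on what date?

January has 31 days (343 − 31 = 312 remain).
February has 29 days (312 − 29 = 283 remain).
March has 31 days (283 − 31 = 252 remain).
April has 30 days (252 − 30 = 222 remain).
May has 31 days (222 − 31 = 191 remain).
June has 30 days (191 − 30 = 161 remain).
July has 31 days (161 − 31 = 130 remain).
August has 31 days (130 − 31 = 99 remain).
September has 30 days (99 − 30 = 69 remain).
October has 31 days (69 − 31 = 38 remain).
November has 30 days (38 − 30 = 8 remain).
8 into December → December 8.

December 8, 2020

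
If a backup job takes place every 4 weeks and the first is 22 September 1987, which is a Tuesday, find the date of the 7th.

The 7th occurrence is 6 intervals after the first: 6 × 28 = 168 days after 22 September 1987.
September has 30 days — 8 days to the end of September leaves 160.
October has 31 days (129 left).
November has 30 days (99 left).
December has 31 days (68 left).
January has 31 days (37 left).
February has 29 days (8 left).
8 days into March → 8 March 1988.

8 March 1988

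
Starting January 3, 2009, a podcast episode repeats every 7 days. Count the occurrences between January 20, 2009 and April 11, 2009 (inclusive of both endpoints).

12

Occurrences land 7·i days after January 3, 2009 for i = 0, 1, 2, …
January 20, 2009 is 17 days after the start; 17 ÷ 7 = 2 remainder 3; since the remainder is 3, round up to i = 3. First occurrence in the window: #4 on January 24, 2009 (3×7 = 21 days in).
April 11, 2009 is 98 days after the start; 98 ÷ 7 = 14 remainder 0. Last occurrence in the window: #15 on April 11, 2009.
Occurrences #4 through #15: 12 in total.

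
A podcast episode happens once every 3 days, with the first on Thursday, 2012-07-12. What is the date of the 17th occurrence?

The 17th occurrence is 16 intervals after the first: 16 × 3 = 48 days after 2012-07-12.
July has 31 days — 19 days to the end of July leaves 29.
29 days into August → 2012-08-29.

2012-08-29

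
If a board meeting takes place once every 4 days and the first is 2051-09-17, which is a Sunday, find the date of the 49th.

The 49th occurrence is 48 intervals after the first: 48 × 4 = 192 days after 2051-09-17.
September has 30 days — 13 days to the end of September leaves 179.
October has 31 days (148 left).
November has 30 days (118 left).
December has 31 days (87 left).
January has 31 days (56 left).
February has 29 days (27 left).
27 days into March → 2052-03-27.

2052-03-27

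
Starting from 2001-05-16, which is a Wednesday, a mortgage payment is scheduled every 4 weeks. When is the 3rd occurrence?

2001-07-11

The 3rd occurrence is 2 intervals after the first: 2 × 28 = 56 days after 2001-05-16.
May has 31 days — 15 days to the end of May leaves 41.
June has 30 days (11 left).
11 days into July → 2001-07-11.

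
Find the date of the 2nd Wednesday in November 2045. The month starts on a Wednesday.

November 8, 2045

November 2045 begins on a Wednesday, so the first Wednesday is November 1.
The 2nd Wednesday is 1 weeks later: 1 + 7 = 8.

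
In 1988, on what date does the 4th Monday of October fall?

The first Monday of October 1988 is October 3.
The 4th Monday is 3 weeks later: 3 + 21 = 24.

October 24, 1988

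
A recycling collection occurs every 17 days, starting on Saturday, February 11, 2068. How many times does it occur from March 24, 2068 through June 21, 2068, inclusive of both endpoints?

Occurrences land 17·i days after February 11, 2068 for i = 0, 1, 2, …
March 24, 2068 is 42 days after the start; 42 ÷ 17 = 2 remainder 8; since the remainder is 8, round up to i = 3. First occurrence in the window: #4 on April 2, 2068 (3×17 = 51 days in).
June 21, 2068 is 131 days after the start; 131 ÷ 17 = 7 remainder 12. Last occurrence in the window: #8 on June 9, 2068.
Occurrences #4 through #8: 5 in total.

5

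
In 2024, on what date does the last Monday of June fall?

The first Monday of June 2024 is June 3.
June 2024 has 30 days. Adding weeks: 3, 10, 17, 24 — the last one ≤ 30 is the 24th.

2024-06-24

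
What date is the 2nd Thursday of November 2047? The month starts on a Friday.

14 November 2047

November 2047 begins on a Friday, so the first Thursday is November 7 (6 days later).
The 2nd Thursday is 1 weeks later: 7 + 7 = 14.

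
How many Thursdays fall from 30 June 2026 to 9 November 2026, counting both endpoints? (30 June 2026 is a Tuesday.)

19

30 June 2026 is a Tuesday; the first Thursday on or after it is 2 July 2026 (2 days later).
From 2 July 2026 to 9 November 2026: 29 + 31 + 30 + 31 + 9 = 130 days (rest of July, August, September, October, November).
130 ÷ 7 = 18 full weeks with remainder 4, so 18 more Thursdays after the first → 19.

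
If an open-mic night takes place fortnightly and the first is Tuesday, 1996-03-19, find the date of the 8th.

The 8th occurrence is 7 intervals after the first: 7 × 14 = 98 days after 1996-03-19.
March has 31 days — 12 days to the end of March leaves 86.
April has 30 days (56 left).
May has 31 days (25 left).
25 days into June → 1996-06-25.

1996-06-25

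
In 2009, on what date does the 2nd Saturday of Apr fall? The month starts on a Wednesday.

Apr 11, 2009

Apr 2009 begins on a Wednesday, so the first Saturday is Apr 4 (3 days later).
The 2nd Saturday is 1 weeks later: 4 + 7 = 11.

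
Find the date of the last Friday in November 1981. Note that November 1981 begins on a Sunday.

November 1981 begins on a Sunday, so the first Friday is November 6 (5 days later).
November 1981 has 30 days. Adding weeks: 6, 13, 20, 27 — the last one ≤ 30 is the 27th.

November 27, 1981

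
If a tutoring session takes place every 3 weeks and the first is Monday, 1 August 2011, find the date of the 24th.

26 November 2012

The 24th occurrence is 23 intervals after the first: 23 × 21 = 483 days after 1 August 2011.
August has 31 days — 30 days to the end of August leaves 453.
From end of August to end of 2011 is 122 days (331 left).
January has 31 days (300 left).
February has 29 days (271 left).
March has 31 days (240 left).
April has 30 days (210 left).
May has 31 days (179 left).
June has 30 days (149 left).
July has 31 days (118 left).
August has 31 days (87 left).
September has 30 days (57 left).
October has 31 days (26 left).
26 days into November → 26 November 2012.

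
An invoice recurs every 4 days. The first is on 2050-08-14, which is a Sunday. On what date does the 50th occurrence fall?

2051-02-26

The 50th occurrence is 49 intervals after the first: 49 × 4 = 196 days after 2050-08-14.
August has 31 days — 17 days to the end of August leaves 179.
September has 30 days (149 left).
October has 31 days (118 left).
November has 30 days (88 left).
December has 31 days (57 left).
January has 31 days (26 left).
26 days into February → 2051-02-26.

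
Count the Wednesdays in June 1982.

5

1 June 1982 is a Tuesday; the first Wednesday on or after it is 2 June 1982 (1 day later).
From 2 June 1982 to 30 June 1982 is 30 − 2 = 28 days.
28 ÷ 7 = 4 full weeks with remainder 0, so 4 more Wednesdays after the first → 5.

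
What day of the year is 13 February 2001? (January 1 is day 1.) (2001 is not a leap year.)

Days in months before February: 31 = 31.
Plus 13 days into February → day 44.

44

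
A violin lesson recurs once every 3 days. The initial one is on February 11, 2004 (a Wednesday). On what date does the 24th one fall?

April 20, 2004

The 24th occurrence is 23 intervals after the first: 23 × 3 = 69 days after February 11, 2004.
February has 29 days — 18 days to the end of February leaves 51.
March has 31 days (20 left).
20 days into April → April 20, 2004.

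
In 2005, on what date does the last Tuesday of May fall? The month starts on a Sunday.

May 31, 2005

May 2005 begins on a Sunday, so the first Tuesday is May 3 (2 days later).
May 2005 has 31 days. Adding weeks: 3, 10, 17, 24, 31 — the last one ≤ 31 is the 31st.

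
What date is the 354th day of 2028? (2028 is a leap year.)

19 December 2028

January has 31 days (354 − 31 = 323 remain).
February has 29 days (323 − 29 = 294 remain).
March has 31 days (294 − 31 = 263 remain).
April has 30 days (263 − 30 = 233 remain).
May has 31 days (233 − 31 = 202 remain).
June has 30 days (202 − 30 = 172 remain).
July has 31 days (172 − 31 = 141 remain).
August has 31 days (141 − 31 = 110 remain).
September has 30 days (110 − 30 = 80 remain).
October has 31 days (80 − 31 = 49 remain).
November has 30 days (49 − 30 = 19 remain).
19 into December → December 19.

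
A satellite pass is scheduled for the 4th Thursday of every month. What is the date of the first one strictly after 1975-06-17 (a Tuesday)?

June 1975 starts on a Sunday; its first Thursday is the 5th, so the 4th Thursday is the 26th — 1975-06-26.
1975-06-26 is after 1975-06-17, so that is the next one.

1975-06-26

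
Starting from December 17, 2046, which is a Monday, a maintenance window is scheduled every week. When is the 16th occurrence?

The 16th occurrence is 15 intervals after the first: 15 × 7 = 105 days after December 17, 2046.
December has 31 days — 14 days to the end of December leaves 91.
January has 31 days (60 left).
February has 28 days (32 left).
March has 31 days (1 left).
1 day into April → April 1, 2047.

April 1, 2047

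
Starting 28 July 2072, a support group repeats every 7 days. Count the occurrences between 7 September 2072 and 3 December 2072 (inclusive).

13

Occurrences land 7·i days after 28 July 2072 for i = 0, 1, 2, …
7 September 2072 is 41 days after the start; 41 ÷ 7 = 5 remainder 6; since the remainder is 6, round up to i = 6. First occurrence in the window: #7 on 8 September 2072 (6×7 = 42 days in).
3 December 2072 is 128 days after the start; 128 ÷ 7 = 18 remainder 2. Last occurrence in the window: #19 on 1 December 2072.
Occurrences #7 through #19: 13 in total.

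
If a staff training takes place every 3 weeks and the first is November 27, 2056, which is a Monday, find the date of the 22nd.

The 22nd occurrence is 21 intervals after the first: 21 × 21 = 441 days after November 27, 2056.
November has 30 days — 3 days to the end of November leaves 438.
From end of November to end of 2056 is 31 days (407 left).
2057 has 365 days (42 left).
January has 31 days (11 left).
11 days into February → February 11, 2058.

February 11, 2058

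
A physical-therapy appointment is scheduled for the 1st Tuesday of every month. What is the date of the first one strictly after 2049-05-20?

May 2049 starts on a Saturday, so its 1st Tuesday is 2049-05-04 (3 days in).
That is not after 2049-05-20, so look at June 2049.
June 2049 starts on a Tuesday, so its 1st Tuesday is 2049-06-01.

2049-06-01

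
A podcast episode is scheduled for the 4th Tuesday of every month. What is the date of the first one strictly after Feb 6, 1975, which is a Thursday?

Feb 25, 1975

Feb 1975 starts on a Saturday; its first Tuesday is the 4th, so the 4th Tuesday is the 25th — Feb 25, 1975.
Feb 25, 1975 is after Feb 6, 1975, so that is the next one.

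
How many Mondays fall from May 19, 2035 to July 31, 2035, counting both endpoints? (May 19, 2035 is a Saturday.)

11

May 19, 2035 is a Saturday; the first Monday on or after it is May 21, 2035 (2 days later).
From May 21, 2035 to July 31, 2035: 10 + 30 + 31 = 71 days (rest of May, June, July).
71 ÷ 7 = 10 full weeks with remainder 1, so 10 more Mondays after the first → 11.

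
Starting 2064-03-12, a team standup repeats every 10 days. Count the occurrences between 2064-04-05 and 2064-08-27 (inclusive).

14

Occurrences land 10·i days after 2064-03-12 for i = 0, 1, 2, …
2064-04-05 is 24 days after the start; 24 ÷ 10 = 2 remainder 4; since the remainder is 4, round up to i = 3. First occurrence in the window: #4 on 2064-04-11 (3×10 = 30 days in).
2064-08-27 is 168 days after the start; 168 ÷ 10 = 16 remainder 8. Last occurrence in the window: #17 on 2064-08-19.
Occurrences #4 through #17: 14 in total.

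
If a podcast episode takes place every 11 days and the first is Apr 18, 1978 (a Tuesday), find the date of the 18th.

The 18th occurrence is 17 intervals after the first: 17 × 11 = 187 days after Apr 18, 1978.
Apr has 30 days — 12 days to the end of Apr leaves 175.
May has 31 days (144 left).
Jun has 30 days (114 left).
Jul has 31 days (83 left).
Aug has 31 days (52 left).
Sep has 30 days (22 left).
22 days into Oct → Oct 22, 1978.

Oct 22, 1978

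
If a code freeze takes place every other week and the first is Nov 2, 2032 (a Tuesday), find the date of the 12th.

Apr 5, 2033

The 12th occurrence is 11 intervals after the first: 11 × 14 = 154 days after Nov 2, 2032.
Nov has 30 days — 28 days to the end of Nov leaves 126.
Dec has 31 days (95 left).
Jan has 31 days (64 left).
Feb has 28 days (36 left).
Mar has 31 days (5 left).
5 days into Apr → Apr 5, 2033.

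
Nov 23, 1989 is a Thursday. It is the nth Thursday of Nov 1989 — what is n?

Day 23 falls in week ⌈23/7⌉ of the month.
Days 1–7 hold the 1st Thursday, 8–14 the 2nd, 15–21 the 3rd, 22–28 the 4th, 29–31 the 5th.
23 is in the range for the 4th.

4th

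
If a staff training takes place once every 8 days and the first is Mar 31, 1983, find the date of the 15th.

Jul 21, 1983

The 15th occurrence is 14 intervals after the first: 14 × 8 = 112 days after Mar 31, 1983.
Mar has 31 days — 0 days to the end of Mar leaves 112.
Apr has 30 days (82 left).
May has 31 days (51 left).
Jun has 30 days (21 left).
21 days into Jul → Jul 21, 1983.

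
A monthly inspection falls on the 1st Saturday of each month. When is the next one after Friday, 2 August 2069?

3 August 2069

August 2069 starts on a Thursday, so its 1st Saturday is 3 August 2069 (2 days in).
3 August 2069 is after 2 August 2069, so that is the next one.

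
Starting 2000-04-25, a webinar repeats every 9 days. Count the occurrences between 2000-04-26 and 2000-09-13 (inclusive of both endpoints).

Occurrences land 9·i days after 2000-04-25 for i = 0, 1, 2, …
2000-04-26 is 1 day after the start; 1 ÷ 9 = 0 remainder 1; since the remainder is 1, round up to i = 1. First occurrence in the window: #2 on 2000-05-04 (1×9 = 9 days in).
2000-09-13 is 141 days after the start; 141 ÷ 9 = 15 remainder 6. Last occurrence in the window: #16 on 2000-09-07.
Occurrences #2 through #16: 15 in total.

15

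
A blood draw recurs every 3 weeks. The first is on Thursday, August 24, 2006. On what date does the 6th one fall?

The 6th occurrence is 5 intervals after the first: 5 × 21 = 105 days after August 24, 2006.
August has 31 days — 7 days to the end of August leaves 98.
September has 30 days (68 left).
October has 31 days (37 left).
November has 30 days (7 left).
7 days into December → December 7, 2006.

December 7, 2006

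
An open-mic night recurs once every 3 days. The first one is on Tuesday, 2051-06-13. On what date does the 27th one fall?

2051-08-30

The 27th occurrence is 26 intervals after the first: 26 × 3 = 78 days after 2051-06-13.
June has 30 days — 17 days to the end of June leaves 61.
July has 31 days (30 left).
30 days into August → 2051-08-30.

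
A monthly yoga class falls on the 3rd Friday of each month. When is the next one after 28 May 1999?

May 1999 starts on a Saturday; its first Friday is the 7th, so the 3rd Friday is the 21st — 21 May 1999.
That is not after 28 May 1999, so look at June 1999.
June 1999 starts on a Tuesday; its first Friday is the 4th, so the 3rd Friday is the 18th — 18 June 1999.

18 June 1999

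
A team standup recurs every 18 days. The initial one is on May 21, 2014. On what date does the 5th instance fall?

The 5th occurrence is 4 intervals after the first: 4 × 18 = 72 days after May 21, 2014.
May has 31 days — 10 days to the end of May leaves 62.
Jun has 30 days (32 left).
Jul has 31 days (1 left).
1 day into Aug → Aug 1, 2014.

Aug 1, 2014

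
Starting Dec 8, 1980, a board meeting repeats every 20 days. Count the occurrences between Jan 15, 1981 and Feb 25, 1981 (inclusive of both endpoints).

Occurrences land 20·i days after Dec 8, 1980 for i = 0, 1, 2, …
Jan 15, 1981 is 38 days after the start; 38 ÷ 20 = 1 remainder 18; since the remainder is 18, round up to i = 2. First occurrence in the window: #3 on Jan 17, 1981 (2×20 = 40 days in).
Feb 25, 1981 is 79 days after the start; 79 ÷ 20 = 3 remainder 19. Last occurrence in the window: #4 on Feb 6, 1981.
Occurrences #3 through #4: 2 in total.

2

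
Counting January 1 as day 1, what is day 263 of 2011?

2011-09-20

January has 31 days (263 − 31 = 232 remain).
February has 28 days (232 − 28 = 204 remain).
March has 31 days (204 − 31 = 173 remain).
April has 30 days (173 − 30 = 143 remain).
May has 31 days (143 − 31 = 112 remain).
June has 30 days (112 − 30 = 82 remain).
July has 31 days (82 − 31 = 51 remain).
August has 31 days (51 − 31 = 20 remain).
20 into September → September 20.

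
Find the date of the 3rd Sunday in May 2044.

May 15, 2044

May 2044 begins on a Sunday, so the first Sunday is May 1.
The 3rd Sunday is 2 weeks later: 1 + 14 = 15.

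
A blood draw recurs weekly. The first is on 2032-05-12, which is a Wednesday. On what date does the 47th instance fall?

The 47th occurrence is 46 intervals after the first: 46 × 7 = 322 days after 2032-05-12.
May has 31 days — 19 days to the end of May leaves 303.
June has 30 days (273 left).
July has 31 days (242 left).
August has 31 days (211 left).
September has 30 days (181 left).
October has 31 days (150 left).
November has 30 days (120 left).
December has 31 days (89 left).
January has 31 days (58 left).
February has 28 days (30 left).
30 days into March → 2033-03-30.

2033-03-30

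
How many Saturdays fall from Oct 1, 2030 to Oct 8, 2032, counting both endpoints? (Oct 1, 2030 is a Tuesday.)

Oct 1, 2030 is a Tuesday; the first Saturday on or after it is Oct 5, 2030 (4 days later).
From Oct 5, 2030 to Oct 8, 2032: 87 + 365 + 282 = 734 days (rest of 2030, 2031, to Oct 8, 2032 in 2032).
734 ÷ 7 = 104 full weeks with remainder 6, so 104 more Saturdays after the first → 105.

105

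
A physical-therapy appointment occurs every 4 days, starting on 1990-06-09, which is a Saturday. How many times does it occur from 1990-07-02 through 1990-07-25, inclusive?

6

Occurrences land 4·i days after 1990-06-09 for i = 0, 1, 2, …
1990-07-02 is 23 days after the start; 23 ÷ 4 = 5 remainder 3; since the remainder is 3, round up to i = 6. First occurrence in the window: #7 on 1990-07-03 (6×4 = 24 days in).
1990-07-25 is 46 days after the start; 46 ÷ 4 = 11 remainder 2. Last occurrence in the window: #12 on 1990-07-23.
Occurrences #7 through #12: 6 in total.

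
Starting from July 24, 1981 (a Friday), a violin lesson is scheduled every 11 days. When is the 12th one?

November 22, 1981

The 12th occurrence is 11 intervals after the first: 11 × 11 = 121 days after July 24, 1981.
July has 31 days — 7 days to the end of July leaves 114.
August has 31 days (83 left).
September has 30 days (53 left).
October has 31 days (22 left).
22 days into November → November 22, 1981.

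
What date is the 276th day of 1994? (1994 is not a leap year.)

October 3, 1994

January has 31 days (276 − 31 = 245 remain).
February has 28 days (245 − 28 = 217 remain).
March has 31 days (217 − 31 = 186 remain).
April has 30 days (186 − 30 = 156 remain).
May has 31 days (156 − 31 = 125 remain).
June has 30 days (125 − 30 = 95 remain).
July has 31 days (95 − 31 = 64 remain).
August has 31 days (64 − 31 = 33 remain).
September has 30 days (33 − 30 = 3 remain).
3 into October → October 3.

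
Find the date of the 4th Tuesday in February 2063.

February 2063 begins on a Thursday, so the first Tuesday is February 6 (5 days later).
The 4th Tuesday is 3 weeks later: 6 + 21 = 27.

27 February 2063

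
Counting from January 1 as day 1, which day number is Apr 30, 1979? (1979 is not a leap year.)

120

Days in months before Apr: 31 + 28 + 31 = 90.
Plus 30 days into Apr → day 120.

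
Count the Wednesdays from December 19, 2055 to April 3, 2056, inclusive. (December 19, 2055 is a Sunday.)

December 19, 2055 is a Sunday; the first Wednesday on or after it is December 22, 2055 (3 days later).
From December 22, 2055 to April 3, 2056: 9 + 31 + 29 + 31 + 3 = 103 days (rest of December, January, February, March, April).
103 ÷ 7 = 14 full weeks with remainder 5, so 14 more Wednesdays after the first → 15.

15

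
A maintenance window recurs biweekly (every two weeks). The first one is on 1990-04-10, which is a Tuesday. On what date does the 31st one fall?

1991-06-04

The 31st occurrence is 30 intervals after the first: 30 × 14 = 420 days after 1990-04-10.
April has 30 days — 20 days to the end of April leaves 400.
May has 31 days (369 left).
June has 30 days (339 left).
July has 31 days (308 left).
August has 31 days (277 left).
September has 30 days (247 left).
October has 31 days (216 left).
November has 30 days (186 left).
December has 31 days (155 left).
January has 31 days (124 left).
February has 28 days (96 left).
March has 31 days (65 left).
April has 30 days (35 left).
May has 31 days (4 left).
4 days into June → 1991-06-04.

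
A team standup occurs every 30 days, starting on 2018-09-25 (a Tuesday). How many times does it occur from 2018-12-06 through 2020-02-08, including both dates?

Occurrences land 30·i days after 2018-09-25 for i = 0, 1, 2, …
2018-12-06 is 72 days after the start; 72 ÷ 30 = 2 remainder 12; since the remainder is 12, round up to i = 3. First occurrence in the window: #4 on 2018-12-24 (3×30 = 90 days in).
2020-02-08 is 501 days after the start; 501 ÷ 30 = 16 remainder 21. Last occurrence in the window: #17 on 2020-01-18.
Occurrences #4 through #17: 14 in total.

14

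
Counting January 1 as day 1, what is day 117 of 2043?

Apr 27, 2043

Jan has 31 days (117 − 31 = 86 remain).
Feb has 28 days (86 − 28 = 58 remain).
Mar has 31 days (58 − 31 = 27 remain).
27 into Apr → Apr 27.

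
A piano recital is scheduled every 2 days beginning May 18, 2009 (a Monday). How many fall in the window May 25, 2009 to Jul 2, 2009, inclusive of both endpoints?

Occurrences land 2·i days after May 18, 2009 for i = 0, 1, 2, …
May 25, 2009 is 7 days after the start; 7 ÷ 2 = 3 remainder 1; since the remainder is 1, round up to i = 4. First occurrence in the window: #5 on May 26, 2009 (4×2 = 8 days in).
Jul 2, 2009 is 45 days after the start; 45 ÷ 2 = 22 remainder 1. Last occurrence in the window: #23 on Jul 1, 2009.
Occurrences #5 through #23: 19 in total.

19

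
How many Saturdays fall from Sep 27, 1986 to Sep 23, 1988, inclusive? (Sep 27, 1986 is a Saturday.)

Sep 27, 1986 is a Saturday; the first Saturday on or after it is Sep 27, 1986.
From Sep 27, 1986 to Sep 23, 1988: 95 + 365 + 267 = 727 days (rest of 1986, 1987, to Sep 23, 1988 in 1988).
727 ÷ 7 = 103 full weeks with remainder 6, so 103 more Saturdays after the first → 104.

104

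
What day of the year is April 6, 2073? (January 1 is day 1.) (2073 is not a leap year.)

Days in months before April: 31 + 28 + 31 = 90.
Plus 6 days into April → day 96.

96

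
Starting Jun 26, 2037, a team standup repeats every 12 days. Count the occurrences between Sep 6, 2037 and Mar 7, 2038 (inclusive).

16

Occurrences land 12·i days after Jun 26, 2037 for i = 0, 1, 2, …
Sep 6, 2037 is 72 days after the start; 72 ÷ 12 = 6 remainder 0. First occurrence in the window: #7 on Sep 6, 2037 (6×12 = 72 days in).
Mar 7, 2038 is 254 days after the start; 254 ÷ 12 = 21 remainder 2. Last occurrence in the window: #22 on Mar 5, 2038.
Occurrences #7 through #22: 16 in total.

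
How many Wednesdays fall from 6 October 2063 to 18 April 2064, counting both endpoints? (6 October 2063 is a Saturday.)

28

6 October 2063 is a Saturday; the first Wednesday on or after it is 10 October 2063 (4 days later).
From 10 October 2063 to 18 April 2064: 21 + 30 + 31 + 31 + 29 + 31 + 18 = 191 days (rest of October, November, December, January, February, March, April).
191 ÷ 7 = 27 full weeks with remainder 2, so 27 more Wednesdays after the first → 28.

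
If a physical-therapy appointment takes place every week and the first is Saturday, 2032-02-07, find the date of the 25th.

The 25th occurrence is 24 intervals after the first: 24 × 7 = 168 days after 2032-02-07.
February has 29 days — 22 days to the end of February leaves 146.
March has 31 days (115 left).
April has 30 days (85 left).
May has 31 days (54 left).
June has 30 days (24 left).
24 days into July → 2032-07-24.

2032-07-24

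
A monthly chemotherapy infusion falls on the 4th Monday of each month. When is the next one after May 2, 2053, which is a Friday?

May 2053 starts on a Thursday; its first Monday is the 5th, so the 4th Monday is the 26th — May 26, 2053.
May 26, 2053 is after May 2, 2053, so that is the next one.

May 26, 2053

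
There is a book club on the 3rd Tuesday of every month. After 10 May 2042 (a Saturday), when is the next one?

May 2042 starts on a Thursday; its first Tuesday is the 6th, so the 3rd Tuesday is the 20th — 20 May 2042.
20 May 2042 is after 10 May 2042, so that is the next one.

20 May 2042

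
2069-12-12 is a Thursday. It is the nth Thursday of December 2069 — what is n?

Day 12 falls in week ⌈12/7⌉ of the month.
Days 1–7 hold the 1st Thursday, 8–14 the 2nd, 15–21 the 3rd, 22–28 the 4th, 29–31 the 5th.
12 is in the range for the 2nd.

2nd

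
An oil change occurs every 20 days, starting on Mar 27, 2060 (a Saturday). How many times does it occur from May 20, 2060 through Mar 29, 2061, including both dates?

16

Occurrences land 20·i days after Mar 27, 2060 for i = 0, 1, 2, …
May 20, 2060 is 54 days after the start; 54 ÷ 20 = 2 remainder 14; since the remainder is 14, round up to i = 3. First occurrence in the window: #4 on May 26, 2060 (3×20 = 60 days in).
Mar 29, 2061 is 367 days after the start; 367 ÷ 20 = 18 remainder 7. Last occurrence in the window: #19 on Mar 22, 2061.
Occurrences #4 through #19: 16 in total.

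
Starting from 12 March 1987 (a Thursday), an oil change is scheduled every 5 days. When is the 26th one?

The 26th occurrence is 25 intervals after the first: 25 × 5 = 125 days after 12 March 1987.
March has 31 days — 19 days to the end of March leaves 106.
April has 30 days (76 left).
May has 31 days (45 left).
June has 30 days (15 left).
15 days into July → 15 July 1987.

15 July 1987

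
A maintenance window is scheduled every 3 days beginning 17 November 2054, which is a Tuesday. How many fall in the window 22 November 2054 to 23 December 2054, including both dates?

Occurrences land 3·i days after 17 November 2054 for i = 0, 1, 2, …
22 November 2054 is 5 days after the start; 5 ÷ 3 = 1 remainder 2; since the remainder is 2, round up to i = 2. First occurrence in the window: #3 on 23 November 2054 (2×3 = 6 days in).
23 December 2054 is 36 days after the start; 36 ÷ 3 = 12 remainder 0. Last occurrence in the window: #13 on 23 December 2054.
Occurrences #3 through #13: 11 in total.

11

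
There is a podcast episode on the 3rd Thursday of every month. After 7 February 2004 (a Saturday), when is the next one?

19 February 2004

February 2004 starts on a Sunday; its first Thursday is the 5th, so the 3rd Thursday is the 19th — 19 February 2004.
19 February 2004 is after 7 February 2004, so that is the next one.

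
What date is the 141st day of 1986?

January has 31 days (141 − 31 = 110 remain).
February has 28 days (110 − 28 = 82 remain).
March has 31 days (82 − 31 = 51 remain).
April has 30 days (51 − 30 = 21 remain).
21 into May → May 21.

21 May 1986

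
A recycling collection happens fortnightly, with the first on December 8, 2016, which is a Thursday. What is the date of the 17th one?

The 17th occurrence is 16 intervals after the first: 16 × 14 = 224 days after December 8, 2016.
December has 31 days — 23 days to the end of December leaves 201.
January has 31 days (170 left).
February has 28 days (142 left).
March has 31 days (111 left).
April has 30 days (81 left).
May has 31 days (50 left).
June has 30 days (20 left).
20 days into July → July 20, 2017.

July 20, 2017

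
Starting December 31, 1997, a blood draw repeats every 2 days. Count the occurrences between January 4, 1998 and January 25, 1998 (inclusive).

Occurrences land 2·i days after December 31, 1997 for i = 0, 1, 2, …
January 4, 1998 is 4 days after the start; 4 ÷ 2 = 2 remainder 0. First occurrence in the window: #3 on January 4, 1998 (2×2 = 4 days in).
January 25, 1998 is 25 days after the start; 25 ÷ 2 = 12 remainder 1. Last occurrence in the window: #13 on January 24, 1998.
Occurrences #3 through #13: 11 in total.

11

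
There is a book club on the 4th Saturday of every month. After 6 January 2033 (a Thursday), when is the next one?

January 2033 starts on a Saturday; its first Saturday is the 1st, so the 4th Saturday is the 22nd — 22 January 2033.
22 January 2033 is after 6 January 2033, so that is the next one.

22 January 2033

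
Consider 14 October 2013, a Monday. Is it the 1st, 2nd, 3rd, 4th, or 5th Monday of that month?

Day 14 falls in week ⌈14/7⌉ of the month.
Days 1–7 hold the 1st Monday, 8–14 the 2nd, 15–21 the 3rd, 22–28 the 4th, 29–31 the 5th.
14 is in the range for the 2nd.

2nd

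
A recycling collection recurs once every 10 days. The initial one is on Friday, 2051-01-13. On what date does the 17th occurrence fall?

The 17th occurrence is 16 intervals after the first: 16 × 10 = 160 days after 2051-01-13.
January has 31 days — 18 days to the end of January leaves 142.
February has 28 days (114 left).
March has 31 days (83 left).
April has 30 days (53 left).
May has 31 days (22 left).
22 days into June → 2051-06-22.

2051-06-22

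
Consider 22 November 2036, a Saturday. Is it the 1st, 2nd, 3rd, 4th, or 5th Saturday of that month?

Day 22 falls in week ⌈22/7⌉ of the month.
Days 1–7 hold the 1st Saturday, 8–14 the 2nd, 15–21 the 3rd, 22–28 the 4th, 29–31 the 5th.
22 is in the range for the 4th.

4th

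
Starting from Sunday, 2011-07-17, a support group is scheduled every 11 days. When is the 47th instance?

The 47th occurrence is 46 intervals after the first: 46 × 11 = 506 days after 2011-07-17.
July has 31 days — 14 days to the end of July leaves 492.
From end of July to end of 2011 is 153 days (339 left).
January has 31 days (308 left).
February has 29 days (279 left).
March has 31 days (248 left).
April has 30 days (218 left).
May has 31 days (187 left).
June has 30 days (157 left).
July has 31 days (126 left).
August has 31 days (95 left).
September has 30 days (65 left).
October has 31 days (34 left).
November has 30 days (4 left).
4 days into December → 2012-12-04.

2012-12-04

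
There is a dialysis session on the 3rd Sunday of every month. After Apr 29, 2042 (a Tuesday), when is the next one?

May 18, 2042

Apr 2042 starts on a Tuesday; its first Sunday is the 6th, so the 3rd Sunday is the 20th — Apr 20, 2042.
That is not after Apr 29, 2042, so look at May 2042.
May 2042 starts on a Thursday; its first Sunday is the 4th, so the 3rd Sunday is the 18th — May 18, 2042.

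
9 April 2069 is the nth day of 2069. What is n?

99

Days in months before April: 31 + 28 + 31 = 90.
Plus 9 days into April → day 99.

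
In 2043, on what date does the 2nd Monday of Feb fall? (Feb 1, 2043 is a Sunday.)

Feb 2043 begins on a Sunday, so the first Monday is Feb 2 (1 day later).
The 2nd Monday is 1 weeks later: 2 + 7 = 9.

Feb 9, 2043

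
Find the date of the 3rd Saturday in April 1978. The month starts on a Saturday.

1978-04-15

April 1978 begins on a Saturday, so the first Saturday is April 1.
The 3rd Saturday is 2 weeks later: 1 + 14 = 15.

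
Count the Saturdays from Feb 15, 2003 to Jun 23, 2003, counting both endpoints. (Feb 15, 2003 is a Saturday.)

19

Feb 15, 2003 is a Saturday; the first Saturday on or after it is Feb 15, 2003.
From Feb 15, 2003 to Jun 23, 2003: 13 + 31 + 30 + 31 + 23 = 128 days (rest of Feb, Mar, Apr, May, Jun).
128 ÷ 7 = 18 full weeks with remainder 2, so 18 more Saturdays after the first → 19.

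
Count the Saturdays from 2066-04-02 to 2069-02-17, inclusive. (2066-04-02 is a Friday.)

151

2066-04-02 is a Friday; the first Saturday on or after it is 2066-04-03 (1 day later).
From 2066-04-03 to 2069-02-17: 272 + 365 + 366 + 48 = 1051 days (rest of 2066, 2067, 2068, to 2069-02-17 in 2069).
1051 ÷ 7 = 150 full weeks with remainder 1, so 150 more Saturdays after the first → 151.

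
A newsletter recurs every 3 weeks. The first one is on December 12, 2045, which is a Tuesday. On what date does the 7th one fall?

The 7th occurrence is 6 intervals after the first: 6 × 21 = 126 days after December 12, 2045.
December has 31 days — 19 days to the end of December leaves 107.
January has 31 days (76 left).
February has 28 days (48 left).
March has 31 days (17 left).
17 days into April → April 17, 2046.

April 17, 2046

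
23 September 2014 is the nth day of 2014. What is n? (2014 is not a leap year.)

Days in months before September: 31 + 28 + 31 + 30 + 31 + 30 + 31 + 31 = 243.
Plus 23 days into September → day 266.

266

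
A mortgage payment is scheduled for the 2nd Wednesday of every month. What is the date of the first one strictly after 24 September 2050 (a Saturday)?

September 2050 starts on a Thursday; its first Wednesday is the 7th, so the 2nd Wednesday is the 14th — 14 September 2050.
That is not after 24 September 2050, so look at October 2050.
October 2050 starts on a Saturday; its first Wednesday is the 5th, so the 2nd Wednesday is the 12th — 12 October 2050.

12 October 2050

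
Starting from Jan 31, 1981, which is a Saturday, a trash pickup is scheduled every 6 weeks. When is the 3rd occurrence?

Apr 25, 1981

The 3rd occurrence is 2 intervals after the first: 2 × 42 = 84 days after Jan 31, 1981.
Jan has 31 days — 0 days to the end of Jan leaves 84.
Feb has 28 days (56 left).
Mar has 31 days (25 left).
25 days into Apr → Apr 25, 1981.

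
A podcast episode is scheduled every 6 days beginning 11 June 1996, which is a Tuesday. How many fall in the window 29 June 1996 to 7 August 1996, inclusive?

7

Occurrences land 6·i days after 11 June 1996 for i = 0, 1, 2, …
29 June 1996 is 18 days after the start; 18 ÷ 6 = 3 remainder 0. First occurrence in the window: #4 on 29 June 1996 (3×6 = 18 days in).
7 August 1996 is 57 days after the start; 57 ÷ 6 = 9 remainder 3. Last occurrence in the window: #10 on 4 August 1996.
Occurrences #4 through #10: 7 in total.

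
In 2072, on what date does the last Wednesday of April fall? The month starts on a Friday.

April 2072 begins on a Friday, so the first Wednesday is April 6 (5 days later).
April 2072 has 30 days. Adding weeks: 6, 13, 20, 27 — the last one ≤ 30 is the 27th.

2072-04-27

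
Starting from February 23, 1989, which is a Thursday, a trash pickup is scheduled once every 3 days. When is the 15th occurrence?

April 6, 1989

The 15th occurrence is 14 intervals after the first: 14 × 3 = 42 days after February 23, 1989.
February has 28 days — 5 days to the end of February leaves 37.
March has 31 days (6 left).
6 days into April → April 6, 1989.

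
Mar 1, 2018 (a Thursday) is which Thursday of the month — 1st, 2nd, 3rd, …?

Day 1 falls in week ⌈1/7⌉ of the month.
Days 1–7 hold the 1st Thursday, 8–14 the 2nd, 15–21 the 3rd, 22–28 the 4th, 29–31 the 5th.
1 is in the range for the 1st.

1st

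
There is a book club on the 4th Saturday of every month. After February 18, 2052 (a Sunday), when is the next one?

February 24, 2052

February 2052 starts on a Thursday; its first Saturday is the 3rd, so the 4th Saturday is the 24th — February 24, 2052.
February 24, 2052 is after February 18, 2052, so that is the next one.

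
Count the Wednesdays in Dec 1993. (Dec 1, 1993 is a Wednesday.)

5

Dec 1, 1993 is a Wednesday; the first Wednesday on or after it is Dec 1, 1993.
From Dec 1, 1993 to Dec 31, 1993 is 31 − 1 = 30 days.
30 ÷ 7 = 4 full weeks with remainder 2, so 4 more Wednesdays after the first → 5.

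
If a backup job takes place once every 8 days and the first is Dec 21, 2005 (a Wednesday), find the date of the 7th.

The 7th occurrence is 6 intervals after the first: 6 × 8 = 48 days after Dec 21, 2005.
Dec has 31 days — 10 days to the end of Dec leaves 38.
Jan has 31 days (7 left).
7 days into Feb → Feb 7, 2006.

Feb 7, 2006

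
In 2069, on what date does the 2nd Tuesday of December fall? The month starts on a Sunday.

December 2069 begins on a Sunday, so the first Tuesday is December 3 (2 days later).
The 2nd Tuesday is 1 weeks later: 3 + 7 = 10.

10 December 2069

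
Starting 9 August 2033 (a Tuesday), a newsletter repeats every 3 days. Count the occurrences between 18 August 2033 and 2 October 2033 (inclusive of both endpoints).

Occurrences land 3·i days after 9 August 2033 for i = 0, 1, 2, …
18 August 2033 is 9 days after the start; 9 ÷ 3 = 3 remainder 0. First occurrence in the window: #4 on 18 August 2033 (3×3 = 9 days in).
2 October 2033 is 54 days after the start; 54 ÷ 3 = 18 remainder 0. Last occurrence in the window: #19 on 2 October 2033.
Occurrences #4 through #19: 16 in total.

16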